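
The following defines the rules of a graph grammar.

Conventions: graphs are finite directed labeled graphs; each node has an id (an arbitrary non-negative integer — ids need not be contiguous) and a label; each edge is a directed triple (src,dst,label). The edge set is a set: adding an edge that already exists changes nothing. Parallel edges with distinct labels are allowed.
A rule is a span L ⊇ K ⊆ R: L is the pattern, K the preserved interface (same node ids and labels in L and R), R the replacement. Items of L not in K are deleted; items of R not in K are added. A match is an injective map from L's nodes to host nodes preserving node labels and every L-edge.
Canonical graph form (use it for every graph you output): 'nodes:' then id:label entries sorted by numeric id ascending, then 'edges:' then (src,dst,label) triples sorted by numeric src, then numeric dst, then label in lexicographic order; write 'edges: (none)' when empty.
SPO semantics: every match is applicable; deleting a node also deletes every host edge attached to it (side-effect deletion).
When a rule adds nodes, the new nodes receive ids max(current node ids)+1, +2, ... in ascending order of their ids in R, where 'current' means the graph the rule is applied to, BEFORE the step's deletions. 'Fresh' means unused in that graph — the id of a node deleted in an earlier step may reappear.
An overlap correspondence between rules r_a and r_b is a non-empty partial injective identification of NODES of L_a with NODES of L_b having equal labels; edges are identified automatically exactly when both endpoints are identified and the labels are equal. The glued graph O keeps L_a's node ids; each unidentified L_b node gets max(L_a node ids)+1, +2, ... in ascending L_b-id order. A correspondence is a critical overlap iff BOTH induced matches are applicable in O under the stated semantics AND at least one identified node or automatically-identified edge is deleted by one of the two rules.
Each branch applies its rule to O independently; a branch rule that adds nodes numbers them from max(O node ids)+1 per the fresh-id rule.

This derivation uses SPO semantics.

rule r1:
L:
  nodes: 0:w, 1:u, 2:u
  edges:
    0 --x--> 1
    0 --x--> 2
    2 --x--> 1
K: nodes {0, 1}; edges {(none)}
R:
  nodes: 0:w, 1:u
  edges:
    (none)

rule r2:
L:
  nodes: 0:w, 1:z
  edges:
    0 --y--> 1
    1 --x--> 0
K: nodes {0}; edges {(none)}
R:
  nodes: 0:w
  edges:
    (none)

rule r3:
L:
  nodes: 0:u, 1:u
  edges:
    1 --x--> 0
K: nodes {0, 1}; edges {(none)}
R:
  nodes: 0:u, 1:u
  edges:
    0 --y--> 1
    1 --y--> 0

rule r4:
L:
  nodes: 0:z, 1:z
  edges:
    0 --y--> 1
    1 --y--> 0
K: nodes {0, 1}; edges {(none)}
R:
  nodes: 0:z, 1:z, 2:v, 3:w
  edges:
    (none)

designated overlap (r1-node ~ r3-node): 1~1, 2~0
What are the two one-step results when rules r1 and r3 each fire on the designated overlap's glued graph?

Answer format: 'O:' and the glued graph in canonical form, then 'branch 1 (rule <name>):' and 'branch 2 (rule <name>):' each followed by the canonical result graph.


O:
nodes: 0:w, 1:u, 2:u
edges: (0,1,x); (0,2,x); (1,2,x); (2,1,x)
branch 1 (rule r1):
nodes: 0:w, 1:u
edges: (none)
branch 2 (rule r3):
nodes: 0:w, 1:u, 2:u
edges: (0,1,x); (0,2,x); (1,2,y); (2,1,x); (2,1,y)


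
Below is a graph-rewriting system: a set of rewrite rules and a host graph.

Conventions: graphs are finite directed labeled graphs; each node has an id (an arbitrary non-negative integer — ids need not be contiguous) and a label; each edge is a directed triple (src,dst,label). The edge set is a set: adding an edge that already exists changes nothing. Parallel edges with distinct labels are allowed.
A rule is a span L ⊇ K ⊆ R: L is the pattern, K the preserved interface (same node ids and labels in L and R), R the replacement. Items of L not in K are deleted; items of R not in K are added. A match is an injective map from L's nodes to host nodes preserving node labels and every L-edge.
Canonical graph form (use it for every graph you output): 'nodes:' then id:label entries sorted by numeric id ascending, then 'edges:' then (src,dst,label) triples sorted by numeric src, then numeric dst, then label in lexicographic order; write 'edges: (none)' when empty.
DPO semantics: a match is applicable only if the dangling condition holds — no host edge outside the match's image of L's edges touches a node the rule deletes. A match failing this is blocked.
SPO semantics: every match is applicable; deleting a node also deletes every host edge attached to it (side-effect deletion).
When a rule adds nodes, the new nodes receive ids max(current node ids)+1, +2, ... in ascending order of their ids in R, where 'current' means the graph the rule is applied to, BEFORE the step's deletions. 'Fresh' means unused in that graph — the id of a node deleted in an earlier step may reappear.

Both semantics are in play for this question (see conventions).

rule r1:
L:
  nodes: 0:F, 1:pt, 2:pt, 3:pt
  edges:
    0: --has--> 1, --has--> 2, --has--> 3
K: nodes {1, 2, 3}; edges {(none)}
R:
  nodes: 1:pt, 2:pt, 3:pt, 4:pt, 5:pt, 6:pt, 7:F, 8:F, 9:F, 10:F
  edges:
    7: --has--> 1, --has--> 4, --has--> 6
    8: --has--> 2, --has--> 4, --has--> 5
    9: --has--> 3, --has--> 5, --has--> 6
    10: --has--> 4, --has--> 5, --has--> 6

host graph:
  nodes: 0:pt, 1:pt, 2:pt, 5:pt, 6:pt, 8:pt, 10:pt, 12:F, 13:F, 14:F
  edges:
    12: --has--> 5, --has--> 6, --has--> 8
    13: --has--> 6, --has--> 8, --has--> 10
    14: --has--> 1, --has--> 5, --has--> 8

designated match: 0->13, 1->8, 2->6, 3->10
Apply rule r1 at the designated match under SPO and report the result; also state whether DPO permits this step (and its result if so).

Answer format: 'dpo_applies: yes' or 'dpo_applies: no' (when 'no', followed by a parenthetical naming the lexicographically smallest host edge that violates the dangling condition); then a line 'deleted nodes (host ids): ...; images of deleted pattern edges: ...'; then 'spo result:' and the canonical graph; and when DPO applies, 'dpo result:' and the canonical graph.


dpo_applies: yes
deleted nodes (host ids): 13; images of deleted pattern edges: (13,6,has); (13,8,has); (13,10,has)
spo result:
nodes: 0:pt, 1:pt, 2:pt, 5:pt, 6:pt, 8:pt, 10:pt, 12:F, 14:F, 15:pt, 16:pt, 17:pt, 18:F, 19:F, 20:F, 21:F
edges: (12,5,has); (12,6,has); (12,8,has); (14,1,has); (14,5,has); (14,8,has); (18,8,has); (18,15,has); (18,17,has); (19,6,has); (19,15,has); (19,16,has); (20,10,has); (20,16,has); (20,17,has); (21,15,has); (21,16,has); (21,17,has)
dpo result:
nodes: 0:pt, 1:pt, 2:pt, 5:pt, 6:pt, 8:pt, 10:pt, 12:F, 14:F, 15:pt, 16:pt, 17:pt, 18:F, 19:F, 20:F, 21:F
edges: (12,5,has); (12,6,has); (12,8,has); (14,1,has); (14,5,has); (14,8,has); (18,8,has); (18,15,has); (18,17,has); (19,6,has); (19,15,has); (19,16,has); (20,10,has); (20,16,has); (20,17,has); (21,15,has); (21,16,has); (21,17,has)


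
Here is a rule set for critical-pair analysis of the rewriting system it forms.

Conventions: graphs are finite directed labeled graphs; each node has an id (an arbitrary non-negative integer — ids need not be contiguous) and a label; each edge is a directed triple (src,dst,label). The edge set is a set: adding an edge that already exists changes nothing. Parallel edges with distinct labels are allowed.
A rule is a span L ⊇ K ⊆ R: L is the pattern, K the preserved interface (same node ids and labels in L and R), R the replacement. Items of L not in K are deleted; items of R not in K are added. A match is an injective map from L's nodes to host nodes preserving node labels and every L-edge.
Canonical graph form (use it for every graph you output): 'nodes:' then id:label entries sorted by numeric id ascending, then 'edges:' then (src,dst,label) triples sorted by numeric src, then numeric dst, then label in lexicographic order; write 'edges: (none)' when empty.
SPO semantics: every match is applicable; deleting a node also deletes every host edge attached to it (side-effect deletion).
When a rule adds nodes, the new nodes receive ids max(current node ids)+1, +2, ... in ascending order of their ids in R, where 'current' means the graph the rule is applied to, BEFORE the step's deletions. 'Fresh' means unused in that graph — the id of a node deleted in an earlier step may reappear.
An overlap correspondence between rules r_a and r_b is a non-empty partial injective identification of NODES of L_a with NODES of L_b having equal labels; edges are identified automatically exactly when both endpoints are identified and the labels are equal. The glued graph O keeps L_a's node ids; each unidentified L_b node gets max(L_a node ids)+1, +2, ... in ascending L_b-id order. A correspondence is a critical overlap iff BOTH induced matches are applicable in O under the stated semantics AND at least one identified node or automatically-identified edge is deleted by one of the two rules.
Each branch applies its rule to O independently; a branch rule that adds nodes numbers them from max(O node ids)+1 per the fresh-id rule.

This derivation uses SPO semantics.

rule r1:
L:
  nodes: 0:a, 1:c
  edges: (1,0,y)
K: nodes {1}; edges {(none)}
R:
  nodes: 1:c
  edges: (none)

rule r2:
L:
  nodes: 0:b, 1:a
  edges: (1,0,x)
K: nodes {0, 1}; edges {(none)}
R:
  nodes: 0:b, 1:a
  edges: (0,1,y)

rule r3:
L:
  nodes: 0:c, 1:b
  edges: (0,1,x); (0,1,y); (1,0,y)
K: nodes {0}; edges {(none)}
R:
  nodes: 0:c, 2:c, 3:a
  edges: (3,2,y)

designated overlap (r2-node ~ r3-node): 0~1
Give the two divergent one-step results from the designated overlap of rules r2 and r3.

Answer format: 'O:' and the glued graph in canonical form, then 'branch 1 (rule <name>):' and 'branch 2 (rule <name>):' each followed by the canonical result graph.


O:
nodes: 0:b, 1:a, 2:c
edges: (0,2,y); (1,0,x); (2,0,x); (2,0,y)
branch 1 (rule r2):
nodes: 0:b, 1:a, 2:c
edges: (0,1,y); (0,2,y); (2,0,x); (2,0,y)
branch 2 (rule r3):
nodes: 1:a, 2:c, 3:c, 4:a
edges: (4,3,y)


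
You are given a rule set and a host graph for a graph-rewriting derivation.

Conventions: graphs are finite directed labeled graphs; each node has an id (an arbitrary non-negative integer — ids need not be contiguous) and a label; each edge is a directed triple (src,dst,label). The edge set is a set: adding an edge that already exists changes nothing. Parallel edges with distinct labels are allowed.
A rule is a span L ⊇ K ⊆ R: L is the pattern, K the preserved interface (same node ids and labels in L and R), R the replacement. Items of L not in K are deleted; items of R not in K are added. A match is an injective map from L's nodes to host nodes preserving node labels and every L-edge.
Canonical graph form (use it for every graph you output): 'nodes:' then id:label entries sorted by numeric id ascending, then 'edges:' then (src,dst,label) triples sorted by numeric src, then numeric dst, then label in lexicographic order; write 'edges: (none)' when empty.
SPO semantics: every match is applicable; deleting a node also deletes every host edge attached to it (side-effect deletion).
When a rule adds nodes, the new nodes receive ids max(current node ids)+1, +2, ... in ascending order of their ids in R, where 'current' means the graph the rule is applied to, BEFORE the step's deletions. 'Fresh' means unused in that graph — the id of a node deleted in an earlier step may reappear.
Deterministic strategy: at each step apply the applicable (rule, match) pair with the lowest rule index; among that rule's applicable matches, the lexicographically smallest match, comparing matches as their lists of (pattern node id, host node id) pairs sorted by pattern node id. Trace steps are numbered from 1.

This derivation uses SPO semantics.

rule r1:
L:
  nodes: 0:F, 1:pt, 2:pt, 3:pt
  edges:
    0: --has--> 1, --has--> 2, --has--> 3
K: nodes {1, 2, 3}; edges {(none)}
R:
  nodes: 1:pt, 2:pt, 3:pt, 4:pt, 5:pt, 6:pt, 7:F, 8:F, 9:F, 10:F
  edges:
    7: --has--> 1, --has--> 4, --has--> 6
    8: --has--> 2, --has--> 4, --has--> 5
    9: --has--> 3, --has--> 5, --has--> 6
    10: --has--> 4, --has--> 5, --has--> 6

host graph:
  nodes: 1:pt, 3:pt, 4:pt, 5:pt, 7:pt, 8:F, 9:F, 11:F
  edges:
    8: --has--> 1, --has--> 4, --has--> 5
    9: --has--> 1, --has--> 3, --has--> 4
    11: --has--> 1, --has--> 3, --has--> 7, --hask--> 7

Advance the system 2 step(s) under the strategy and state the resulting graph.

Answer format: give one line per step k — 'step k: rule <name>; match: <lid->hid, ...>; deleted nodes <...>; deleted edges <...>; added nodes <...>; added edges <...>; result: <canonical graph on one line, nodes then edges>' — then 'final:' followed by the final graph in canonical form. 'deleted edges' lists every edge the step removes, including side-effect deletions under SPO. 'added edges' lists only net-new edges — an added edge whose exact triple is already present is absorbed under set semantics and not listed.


step 1: rule r1; match: 0->8, 1->1, 2->4, 3->5; deleted nodes 8; deleted edges (8,1,has); (8,4,has); (8,5,has); added nodes 12, 13, 14, 15, 16, 17, 18; added edges (15,1,has); (15,12,has); (15,14,has); (16,4,has); (16,12,has); (16,13,has); (17,5,has); (17,13,has); (17,14,has); (18,12,has); (18,13,has); (18,14,has); result: nodes: 1:pt, 3:pt, 4:pt, 5:pt, 7:pt, 9:F, 11:F, 12:pt, 13:pt, 14:pt, 15:F, 16:F, 17:F, 18:F edges: (9,1,has); (9,3,has); (9,4,has); (11,1,has); (11,3,has); (11,7,has); (11,7,hask); (15,1,has); (15,12,has); (15,14,has); (16,4,has); (16,12,has); (16,13,has); (17,5,has); (17,13,has); (17,14,has); (18,12,has); (18,13,has); (18,14,has)
step 2: rule r1; match: 0->9, 1->1, 2->3, 3->4; deleted nodes 9; deleted edges (9,1,has); (9,3,has); (9,4,has); added nodes 19, 20, 21, 22, 23, 24, 25; added edges (22,1,has); (22,19,has); (22,21,has); (23,3,has); (23,19,has); (23,20,has); (24,4,has); (24,20,has); (24,21,has); (25,19,has); (25,20,has); (25,21,has); result: nodes: 1:pt, 3:pt, 4:pt, 5:pt, 7:pt, 11:F, 12:pt, 13:pt, 14:pt, 15:F, 16:F, 17:F, 18:F, 19:pt, 20:pt, 21:pt, 22:F, 23:F, 24:F, 25:F edges: (11,1,has); (11,3,has); (11,7,has); (11,7,hask); (15,1,has); (15,12,has); (15,14,has); (16,4,has); (16,12,has); (16,13,has); (17,5,has); (17,13,has); (17,14,has); (18,12,has); (18,13,has); (18,14,has); (22,1,has); (22,19,has); (22,21,has); (23,3,has); (23,19,has); (23,20,has); (24,4,has); (24,20,has); (24,21,has); (25,19,has); (25,20,has); (25,21,has)
final:
nodes: 1:pt, 3:pt, 4:pt, 5:pt, 7:pt, 11:F, 12:pt, 13:pt, 14:pt, 15:F, 16:F, 17:F, 18:F, 19:pt, 20:pt, 21:pt, 22:F, 23:F, 24:F, 25:F
edges: (11,1,has); (11,3,has); (11,7,has); (11,7,hask); (15,1,has); (15,12,has); (15,14,has); (16,4,has); (16,12,has); (16,13,has); (17,5,has); (17,13,has); (17,14,has); (18,12,has); (18,13,has); (18,14,has); (22,1,has); (22,19,has); (22,21,has); (23,3,has); (23,19,has); (23,20,has); (24,4,has); (24,20,has); (24,21,has); (25,19,has); (25,20,has); (25,21,has)


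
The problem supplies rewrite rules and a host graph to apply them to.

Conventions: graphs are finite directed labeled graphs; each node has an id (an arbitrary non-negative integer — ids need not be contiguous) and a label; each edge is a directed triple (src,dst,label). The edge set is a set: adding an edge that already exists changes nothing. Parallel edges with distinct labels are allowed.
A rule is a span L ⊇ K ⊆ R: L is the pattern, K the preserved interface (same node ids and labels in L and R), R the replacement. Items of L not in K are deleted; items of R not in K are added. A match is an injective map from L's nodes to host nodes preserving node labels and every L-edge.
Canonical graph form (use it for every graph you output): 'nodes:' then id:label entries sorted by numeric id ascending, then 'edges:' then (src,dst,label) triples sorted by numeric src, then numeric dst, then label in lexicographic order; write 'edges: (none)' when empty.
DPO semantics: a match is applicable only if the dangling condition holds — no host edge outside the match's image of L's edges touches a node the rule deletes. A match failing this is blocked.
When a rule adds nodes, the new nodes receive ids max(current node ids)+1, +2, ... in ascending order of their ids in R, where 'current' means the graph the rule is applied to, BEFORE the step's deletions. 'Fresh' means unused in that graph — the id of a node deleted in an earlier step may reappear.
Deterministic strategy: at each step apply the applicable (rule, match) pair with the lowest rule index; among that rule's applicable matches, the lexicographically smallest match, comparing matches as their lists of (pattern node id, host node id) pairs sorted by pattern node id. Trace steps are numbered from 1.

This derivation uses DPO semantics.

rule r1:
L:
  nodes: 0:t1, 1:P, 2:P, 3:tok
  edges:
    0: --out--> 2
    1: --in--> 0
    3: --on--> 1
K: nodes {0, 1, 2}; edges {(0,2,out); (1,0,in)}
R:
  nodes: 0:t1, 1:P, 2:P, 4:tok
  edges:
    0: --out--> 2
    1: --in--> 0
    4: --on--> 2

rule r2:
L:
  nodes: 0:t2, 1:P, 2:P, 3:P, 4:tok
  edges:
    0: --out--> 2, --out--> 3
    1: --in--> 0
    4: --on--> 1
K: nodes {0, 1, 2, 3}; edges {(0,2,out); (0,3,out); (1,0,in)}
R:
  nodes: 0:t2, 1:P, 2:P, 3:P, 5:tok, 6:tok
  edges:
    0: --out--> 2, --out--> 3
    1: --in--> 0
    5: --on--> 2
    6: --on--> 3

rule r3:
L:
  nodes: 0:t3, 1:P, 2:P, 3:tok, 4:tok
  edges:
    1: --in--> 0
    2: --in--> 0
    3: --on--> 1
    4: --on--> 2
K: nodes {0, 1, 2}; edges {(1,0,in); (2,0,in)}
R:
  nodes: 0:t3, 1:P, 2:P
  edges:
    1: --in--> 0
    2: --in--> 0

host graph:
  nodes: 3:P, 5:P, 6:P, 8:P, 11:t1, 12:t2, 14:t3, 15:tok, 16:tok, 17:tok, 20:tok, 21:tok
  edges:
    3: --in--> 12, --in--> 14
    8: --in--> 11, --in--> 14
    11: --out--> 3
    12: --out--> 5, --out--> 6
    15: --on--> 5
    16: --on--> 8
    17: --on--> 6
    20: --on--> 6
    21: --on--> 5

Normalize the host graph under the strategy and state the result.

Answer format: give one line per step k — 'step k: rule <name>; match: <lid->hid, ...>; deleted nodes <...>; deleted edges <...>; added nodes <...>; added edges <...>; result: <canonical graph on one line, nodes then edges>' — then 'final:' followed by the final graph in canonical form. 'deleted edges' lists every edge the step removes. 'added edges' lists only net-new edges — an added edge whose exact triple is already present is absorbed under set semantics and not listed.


step 1: rule r1; match: 0->11, 1->8, 2->3, 3->16; deleted nodes 16; deleted edges (16,8,on); added nodes 22; added edges (22,3,on); result: nodes: 3:P, 5:P, 6:P, 8:P, 11:t1, 12:t2, 14:t3, 15:tok, 17:tok, 20:tok, 21:tok, 22:tok edges: (3,12,in); (3,14,in); (8,11,in); (8,14,in); (11,3,out); (12,5,out); (12,6,out); (15,5,on); (17,6,on); (20,6,on); (21,5,on); (22,3,on)
step 2: rule r2; match: 0->12, 1->3, 2->5, 3->6, 4->22; deleted nodes 22; deleted edges (22,3,on); added nodes 23, 24; added edges (23,5,on); (24,6,on); result: nodes: 3:P, 5:P, 6:P, 8:P, 11:t1, 12:t2, 14:t3, 15:tok, 17:tok, 20:tok, 21:tok, 23:tok, 24:tok edges: (3,12,in); (3,14,in); (8,11,in); (8,14,in); (11,3,out); (12,5,out); (12,6,out); (15,5,on); (17,6,on); (20,6,on); (21,5,on); (23,5,on); (24,6,on)
final:
nodes: 3:P, 5:P, 6:P, 8:P, 11:t1, 12:t2, 14:t3, 15:tok, 17:tok, 20:tok, 21:tok, 23:tok, 24:tok
edges: (3,12,in); (3,14,in); (8,11,in); (8,14,in); (11,3,out); (12,5,out); (12,6,out); (15,5,on); (17,6,on); (20,6,on); (21,5,on); (23,5,on); (24,6,on)


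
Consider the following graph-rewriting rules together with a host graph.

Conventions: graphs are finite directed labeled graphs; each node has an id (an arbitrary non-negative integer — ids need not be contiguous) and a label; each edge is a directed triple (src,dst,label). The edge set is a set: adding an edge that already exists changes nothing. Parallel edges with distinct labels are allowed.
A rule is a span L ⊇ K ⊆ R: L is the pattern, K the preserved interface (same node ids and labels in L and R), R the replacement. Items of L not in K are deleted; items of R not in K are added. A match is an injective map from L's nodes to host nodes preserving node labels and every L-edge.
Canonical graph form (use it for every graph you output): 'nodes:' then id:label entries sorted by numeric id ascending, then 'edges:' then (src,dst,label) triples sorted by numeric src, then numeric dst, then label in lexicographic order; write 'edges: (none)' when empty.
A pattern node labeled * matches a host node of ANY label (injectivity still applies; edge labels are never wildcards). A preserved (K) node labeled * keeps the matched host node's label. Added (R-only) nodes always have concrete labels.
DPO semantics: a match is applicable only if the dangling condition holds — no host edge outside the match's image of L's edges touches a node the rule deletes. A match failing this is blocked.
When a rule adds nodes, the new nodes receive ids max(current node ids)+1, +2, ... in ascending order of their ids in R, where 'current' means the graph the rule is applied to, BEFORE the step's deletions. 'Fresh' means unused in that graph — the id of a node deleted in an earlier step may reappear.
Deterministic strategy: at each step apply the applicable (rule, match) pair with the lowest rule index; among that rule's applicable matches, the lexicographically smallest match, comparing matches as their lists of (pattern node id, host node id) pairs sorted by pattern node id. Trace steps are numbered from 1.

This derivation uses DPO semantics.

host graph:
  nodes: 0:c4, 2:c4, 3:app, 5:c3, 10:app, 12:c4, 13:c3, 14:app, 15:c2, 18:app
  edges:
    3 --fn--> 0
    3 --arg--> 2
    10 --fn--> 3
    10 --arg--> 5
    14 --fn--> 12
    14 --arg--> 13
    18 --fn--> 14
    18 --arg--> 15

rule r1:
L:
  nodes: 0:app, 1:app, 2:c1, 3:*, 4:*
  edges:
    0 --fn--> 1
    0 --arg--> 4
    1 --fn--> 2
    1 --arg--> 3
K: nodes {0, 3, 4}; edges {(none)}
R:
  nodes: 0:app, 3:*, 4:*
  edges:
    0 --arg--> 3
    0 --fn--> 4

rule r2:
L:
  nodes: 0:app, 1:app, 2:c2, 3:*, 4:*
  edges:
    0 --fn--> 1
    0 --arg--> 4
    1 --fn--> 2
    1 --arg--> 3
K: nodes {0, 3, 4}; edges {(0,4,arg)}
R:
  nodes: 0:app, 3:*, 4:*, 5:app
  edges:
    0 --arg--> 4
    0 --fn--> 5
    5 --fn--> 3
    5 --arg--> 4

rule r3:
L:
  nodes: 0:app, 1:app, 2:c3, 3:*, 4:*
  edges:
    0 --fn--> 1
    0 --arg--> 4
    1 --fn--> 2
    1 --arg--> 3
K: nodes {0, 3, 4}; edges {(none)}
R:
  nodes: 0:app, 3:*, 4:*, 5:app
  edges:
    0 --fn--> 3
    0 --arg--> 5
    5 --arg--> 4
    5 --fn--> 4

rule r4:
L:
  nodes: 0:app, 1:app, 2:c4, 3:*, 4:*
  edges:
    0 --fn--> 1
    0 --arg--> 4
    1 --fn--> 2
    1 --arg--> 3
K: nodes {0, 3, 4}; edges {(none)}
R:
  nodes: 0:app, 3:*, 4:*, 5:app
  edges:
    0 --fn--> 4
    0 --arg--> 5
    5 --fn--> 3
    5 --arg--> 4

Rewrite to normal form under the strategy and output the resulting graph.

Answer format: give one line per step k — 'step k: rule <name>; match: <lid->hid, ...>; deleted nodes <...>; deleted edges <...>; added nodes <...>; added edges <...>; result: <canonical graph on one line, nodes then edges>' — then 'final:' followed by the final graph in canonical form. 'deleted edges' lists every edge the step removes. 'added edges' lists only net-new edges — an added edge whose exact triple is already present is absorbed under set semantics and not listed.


step 1: rule r4; match: 0->10, 1->3, 2->0, 3->2, 4->5; deleted nodes 0, 3; deleted edges (3,0,fn); (3,2,arg); (10,3,fn); (10,5,arg); added nodes 19; added edges (10,5,fn); (10,19,arg); (19,2,fn); (19,5,arg); result: nodes: 2:c4, 5:c3, 10:app, 12:c4, 13:c3, 14:app, 15:c2, 18:app, 19:app edges: (10,5,fn); (10,19,arg); (14,12,fn); (14,13,arg); (18,14,fn); (18,15,arg); (19,2,fn); (19,5,arg)
step 2: rule r4; match: 0->18, 1->14, 2->12, 3->13, 4->15; deleted nodes 12, 14; deleted edges (14,12,fn); (14,13,arg); (18,14,fn); (18,15,arg); added nodes 20; added edges (18,15,fn); (18,20,arg); (20,13,fn); (20,15,arg); result: nodes: 2:c4, 5:c3, 10:app, 13:c3, 15:c2, 18:app, 19:app, 20:app edges: (10,5,fn); (10,19,arg); (18,15,fn); (18,20,arg); (19,2,fn); (19,5,arg); (20,13,fn); (20,15,arg)
final:
nodes: 2:c4, 5:c3, 10:app, 13:c3, 15:c2, 18:app, 19:app, 20:app
edges: (10,5,fn); (10,19,arg); (18,15,fn); (18,20,arg); (19,2,fn); (19,5,arg); (20,13,fn); (20,15,arg)


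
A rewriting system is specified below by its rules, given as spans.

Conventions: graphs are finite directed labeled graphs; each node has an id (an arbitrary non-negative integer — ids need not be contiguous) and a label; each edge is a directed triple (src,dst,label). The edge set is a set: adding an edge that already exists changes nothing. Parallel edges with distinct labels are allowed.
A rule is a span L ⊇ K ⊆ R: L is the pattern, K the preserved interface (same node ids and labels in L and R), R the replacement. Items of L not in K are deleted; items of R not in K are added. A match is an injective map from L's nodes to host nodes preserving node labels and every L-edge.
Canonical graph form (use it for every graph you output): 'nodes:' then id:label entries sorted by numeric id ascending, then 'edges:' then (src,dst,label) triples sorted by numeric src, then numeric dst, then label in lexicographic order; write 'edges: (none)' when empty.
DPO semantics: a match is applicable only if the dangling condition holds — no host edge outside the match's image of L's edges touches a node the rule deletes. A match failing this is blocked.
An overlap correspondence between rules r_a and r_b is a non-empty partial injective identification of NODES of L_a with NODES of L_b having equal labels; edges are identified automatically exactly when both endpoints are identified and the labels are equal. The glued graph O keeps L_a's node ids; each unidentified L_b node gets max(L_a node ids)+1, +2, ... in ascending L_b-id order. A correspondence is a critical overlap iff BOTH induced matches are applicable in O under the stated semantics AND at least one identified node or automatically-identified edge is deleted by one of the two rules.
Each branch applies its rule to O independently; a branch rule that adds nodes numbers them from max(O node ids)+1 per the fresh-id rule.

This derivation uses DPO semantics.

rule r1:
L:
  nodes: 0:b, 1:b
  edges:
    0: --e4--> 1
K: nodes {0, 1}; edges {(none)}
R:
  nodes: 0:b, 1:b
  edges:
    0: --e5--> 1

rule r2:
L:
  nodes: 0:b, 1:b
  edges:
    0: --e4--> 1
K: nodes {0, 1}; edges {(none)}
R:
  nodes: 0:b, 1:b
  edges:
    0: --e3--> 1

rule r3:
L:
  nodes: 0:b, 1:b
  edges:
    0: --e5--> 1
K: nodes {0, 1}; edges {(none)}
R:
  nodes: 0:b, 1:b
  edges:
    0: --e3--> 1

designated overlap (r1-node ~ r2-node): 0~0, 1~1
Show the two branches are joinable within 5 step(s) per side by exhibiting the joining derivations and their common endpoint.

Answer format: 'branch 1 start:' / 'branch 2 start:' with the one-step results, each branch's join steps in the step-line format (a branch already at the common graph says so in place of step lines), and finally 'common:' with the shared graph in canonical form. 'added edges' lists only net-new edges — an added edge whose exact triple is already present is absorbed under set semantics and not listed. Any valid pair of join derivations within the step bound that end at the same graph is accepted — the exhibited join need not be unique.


branch 1 start:
nodes: 0:b, 1:b
edges: (0,1,e5)
branch 2 start:
nodes: 0:b, 1:b
edges: (0,1,e3)
branch 1 step 1: rule r3; match: 0->0, 1->1; deleted nodes (none); deleted edges (0,1,e5); added nodes (none); added edges (0,1,e3); result: nodes: 0:b, 1:b edges: (0,1,e3)
branch 2: already at the common graph (0 steps)
common:
nodes: 0:b, 1:b
edges: (0,1,e3)


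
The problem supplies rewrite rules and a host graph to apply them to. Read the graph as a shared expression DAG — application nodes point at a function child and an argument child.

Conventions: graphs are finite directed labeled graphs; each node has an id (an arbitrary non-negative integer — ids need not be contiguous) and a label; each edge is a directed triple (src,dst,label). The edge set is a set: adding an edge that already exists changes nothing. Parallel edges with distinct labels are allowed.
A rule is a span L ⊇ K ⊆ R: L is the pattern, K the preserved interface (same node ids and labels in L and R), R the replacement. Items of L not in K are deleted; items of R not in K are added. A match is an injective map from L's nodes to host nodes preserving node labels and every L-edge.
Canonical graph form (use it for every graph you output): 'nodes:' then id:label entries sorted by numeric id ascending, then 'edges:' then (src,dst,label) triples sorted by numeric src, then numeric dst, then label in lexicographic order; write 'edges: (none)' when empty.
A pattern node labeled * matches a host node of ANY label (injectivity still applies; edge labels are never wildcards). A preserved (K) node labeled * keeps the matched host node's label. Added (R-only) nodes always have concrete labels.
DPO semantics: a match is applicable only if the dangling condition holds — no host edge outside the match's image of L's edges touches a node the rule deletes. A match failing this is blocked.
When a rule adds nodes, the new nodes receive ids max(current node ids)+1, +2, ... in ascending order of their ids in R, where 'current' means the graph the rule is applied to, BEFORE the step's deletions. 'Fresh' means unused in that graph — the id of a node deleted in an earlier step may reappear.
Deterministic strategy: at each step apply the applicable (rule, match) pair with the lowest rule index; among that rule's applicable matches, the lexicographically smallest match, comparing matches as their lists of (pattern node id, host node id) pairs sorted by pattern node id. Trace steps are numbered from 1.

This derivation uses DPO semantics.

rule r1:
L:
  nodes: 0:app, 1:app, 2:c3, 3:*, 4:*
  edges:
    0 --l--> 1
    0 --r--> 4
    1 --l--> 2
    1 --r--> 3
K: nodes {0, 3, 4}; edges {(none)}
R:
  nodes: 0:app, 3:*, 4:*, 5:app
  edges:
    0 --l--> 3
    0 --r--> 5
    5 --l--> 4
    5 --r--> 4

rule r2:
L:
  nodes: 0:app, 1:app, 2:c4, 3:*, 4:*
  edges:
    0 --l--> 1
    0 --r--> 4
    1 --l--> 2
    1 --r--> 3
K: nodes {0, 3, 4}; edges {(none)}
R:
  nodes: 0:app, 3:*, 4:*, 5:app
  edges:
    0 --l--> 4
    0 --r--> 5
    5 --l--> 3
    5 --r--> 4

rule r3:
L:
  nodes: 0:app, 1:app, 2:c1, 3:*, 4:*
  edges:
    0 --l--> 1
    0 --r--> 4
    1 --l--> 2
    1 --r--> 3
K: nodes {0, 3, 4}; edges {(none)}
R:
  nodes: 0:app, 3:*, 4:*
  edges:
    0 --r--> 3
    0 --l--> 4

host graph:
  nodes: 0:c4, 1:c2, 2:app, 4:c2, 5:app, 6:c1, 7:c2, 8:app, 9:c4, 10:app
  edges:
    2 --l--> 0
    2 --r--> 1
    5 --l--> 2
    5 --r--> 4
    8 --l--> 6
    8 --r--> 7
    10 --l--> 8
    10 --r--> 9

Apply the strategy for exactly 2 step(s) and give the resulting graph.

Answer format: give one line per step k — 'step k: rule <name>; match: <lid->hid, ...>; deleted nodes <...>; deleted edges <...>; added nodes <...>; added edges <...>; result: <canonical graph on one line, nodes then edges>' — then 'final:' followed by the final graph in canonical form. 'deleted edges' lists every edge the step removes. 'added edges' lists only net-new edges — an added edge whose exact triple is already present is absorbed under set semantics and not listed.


step 1: rule r2; match: 0->5, 1->2, 2->0, 3->1, 4->4; deleted nodes 0, 2; deleted edges (2,0,l); (2,1,r); (5,2,l); (5,4,r); added nodes 11; added edges (5,4,l); (5,11,r); (11,1,l); (11,4,r); result: nodes: 1:c2, 4:c2, 5:app, 6:c1, 7:c2, 8:app, 9:c4, 10:app, 11:app edges: (5,4,l); (5,11,r); (8,6,l); (8,7,r); (10,8,l); (10,9,r); (11,1,l); (11,4,r)
step 2: rule r3; match: 0->10, 1->8, 2->6, 3->7, 4->9; deleted nodes 6, 8; deleted edges (8,6,l); (8,7,r); (10,8,l); (10,9,r); added nodes (none); added edges (10,7,r); (10,9,l); result: nodes: 1:c2, 4:c2, 5:app, 7:c2, 9:c4, 10:app, 11:app edges: (5,4,l); (5,11,r); (10,7,r); (10,9,l); (11,1,l); (11,4,r)
final:
nodes: 1:c2, 4:c2, 5:app, 7:c2, 9:c4, 10:app, 11:app
edges: (5,4,l); (5,11,r); (10,7,r); (10,9,l); (11,1,l); (11,4,r)


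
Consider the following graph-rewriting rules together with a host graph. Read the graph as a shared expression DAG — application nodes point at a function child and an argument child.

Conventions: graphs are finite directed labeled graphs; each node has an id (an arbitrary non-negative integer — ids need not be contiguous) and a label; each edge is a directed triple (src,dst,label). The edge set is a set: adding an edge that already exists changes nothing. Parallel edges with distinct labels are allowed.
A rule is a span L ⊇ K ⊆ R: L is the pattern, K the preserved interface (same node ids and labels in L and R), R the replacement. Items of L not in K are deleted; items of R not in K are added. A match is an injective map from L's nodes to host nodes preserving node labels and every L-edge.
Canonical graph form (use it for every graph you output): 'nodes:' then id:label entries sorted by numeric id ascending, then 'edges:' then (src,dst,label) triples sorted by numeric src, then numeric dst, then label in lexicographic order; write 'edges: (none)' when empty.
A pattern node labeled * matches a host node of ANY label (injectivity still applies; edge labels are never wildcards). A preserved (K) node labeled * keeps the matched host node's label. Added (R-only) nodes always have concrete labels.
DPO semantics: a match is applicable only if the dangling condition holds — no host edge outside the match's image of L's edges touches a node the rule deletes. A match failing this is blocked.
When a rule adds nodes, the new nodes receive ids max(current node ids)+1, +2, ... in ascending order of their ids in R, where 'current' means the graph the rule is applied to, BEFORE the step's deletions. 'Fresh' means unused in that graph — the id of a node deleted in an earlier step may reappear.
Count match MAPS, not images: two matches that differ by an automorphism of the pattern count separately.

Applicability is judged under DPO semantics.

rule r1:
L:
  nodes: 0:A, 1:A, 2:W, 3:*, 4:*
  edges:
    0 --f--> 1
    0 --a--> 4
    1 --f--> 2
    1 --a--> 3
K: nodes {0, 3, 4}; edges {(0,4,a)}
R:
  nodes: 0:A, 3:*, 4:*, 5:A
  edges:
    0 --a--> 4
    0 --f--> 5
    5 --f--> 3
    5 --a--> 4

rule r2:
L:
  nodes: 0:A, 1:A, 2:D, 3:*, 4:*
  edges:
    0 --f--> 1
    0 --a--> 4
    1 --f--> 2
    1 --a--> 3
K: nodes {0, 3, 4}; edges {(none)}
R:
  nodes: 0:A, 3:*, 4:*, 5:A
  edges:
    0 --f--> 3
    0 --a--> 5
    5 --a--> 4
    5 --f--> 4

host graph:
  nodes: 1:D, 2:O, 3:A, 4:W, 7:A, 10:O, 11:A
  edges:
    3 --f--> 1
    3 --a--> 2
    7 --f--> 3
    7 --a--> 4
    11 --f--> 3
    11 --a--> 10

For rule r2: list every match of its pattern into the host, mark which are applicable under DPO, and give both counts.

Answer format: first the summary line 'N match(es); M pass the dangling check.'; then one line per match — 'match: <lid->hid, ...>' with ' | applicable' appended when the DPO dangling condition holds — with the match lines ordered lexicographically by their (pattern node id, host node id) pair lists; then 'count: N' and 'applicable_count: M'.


2 match(es); 0 pass the dangling check.
match: 0->7, 1->3, 2->1, 3->2, 4->4
match: 0->11, 1->3, 2->1, 3->2, 4->10
count: 2
applicable_count: 0


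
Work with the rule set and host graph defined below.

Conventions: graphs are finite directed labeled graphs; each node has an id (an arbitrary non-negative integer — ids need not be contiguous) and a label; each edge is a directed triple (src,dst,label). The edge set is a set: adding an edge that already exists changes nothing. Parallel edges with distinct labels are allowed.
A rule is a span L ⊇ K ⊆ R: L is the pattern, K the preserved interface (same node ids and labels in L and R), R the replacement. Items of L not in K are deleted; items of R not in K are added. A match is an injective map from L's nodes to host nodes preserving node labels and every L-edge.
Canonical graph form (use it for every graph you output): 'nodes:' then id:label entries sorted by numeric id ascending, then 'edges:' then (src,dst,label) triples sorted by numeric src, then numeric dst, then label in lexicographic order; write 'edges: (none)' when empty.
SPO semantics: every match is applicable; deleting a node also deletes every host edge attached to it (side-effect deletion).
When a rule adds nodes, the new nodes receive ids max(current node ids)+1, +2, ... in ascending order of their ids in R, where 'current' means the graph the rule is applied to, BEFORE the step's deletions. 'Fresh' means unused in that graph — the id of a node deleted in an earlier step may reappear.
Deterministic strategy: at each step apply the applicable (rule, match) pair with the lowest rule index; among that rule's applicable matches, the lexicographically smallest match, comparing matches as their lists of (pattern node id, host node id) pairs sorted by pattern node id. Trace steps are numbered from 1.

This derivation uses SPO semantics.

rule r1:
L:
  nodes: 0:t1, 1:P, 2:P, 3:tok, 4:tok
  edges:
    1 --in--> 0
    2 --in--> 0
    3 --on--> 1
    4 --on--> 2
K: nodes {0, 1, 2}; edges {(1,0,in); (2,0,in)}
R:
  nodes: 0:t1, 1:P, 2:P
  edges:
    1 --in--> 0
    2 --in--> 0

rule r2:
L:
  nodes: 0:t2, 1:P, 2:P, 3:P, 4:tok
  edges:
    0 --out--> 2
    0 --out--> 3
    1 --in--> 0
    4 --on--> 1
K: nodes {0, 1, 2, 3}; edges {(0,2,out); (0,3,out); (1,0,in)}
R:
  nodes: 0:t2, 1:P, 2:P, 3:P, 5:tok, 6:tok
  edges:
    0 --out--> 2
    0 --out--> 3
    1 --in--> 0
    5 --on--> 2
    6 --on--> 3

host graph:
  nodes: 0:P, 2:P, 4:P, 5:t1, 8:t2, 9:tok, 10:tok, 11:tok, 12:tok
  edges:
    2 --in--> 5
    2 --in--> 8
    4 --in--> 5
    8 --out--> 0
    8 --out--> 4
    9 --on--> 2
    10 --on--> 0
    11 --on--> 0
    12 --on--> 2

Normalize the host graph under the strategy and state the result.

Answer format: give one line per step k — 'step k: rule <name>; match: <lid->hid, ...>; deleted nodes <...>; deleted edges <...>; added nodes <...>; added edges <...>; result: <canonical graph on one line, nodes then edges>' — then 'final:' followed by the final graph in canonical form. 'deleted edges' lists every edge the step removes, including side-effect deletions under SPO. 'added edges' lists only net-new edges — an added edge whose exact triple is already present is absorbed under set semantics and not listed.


step 1: rule r2; match: 0->8, 1->2, 2->0, 3->4, 4->9; deleted nodes 9; deleted edges (9,2,on); added nodes 13, 14; added edges (13,0,on); (14,4,on); result: nodes: 0:P, 2:P, 4:P, 5:t1, 8:t2, 10:tok, 11:tok, 12:tok, 13:tok, 14:tok edges: (2,5,in); (2,8,in); (4,5,in); (8,0,out); (8,4,out); (10,0,on); (11,0,on); (12,2,on); (13,0,on); (14,4,on)
step 2: rule r1; match: 0->5, 1->2, 2->4, 3->12, 4->14; deleted nodes 12, 14; deleted edges (12,2,on); (14,4,on); added nodes (none); added edges (none); result: nodes: 0:P, 2:P, 4:P, 5:t1, 8:t2, 10:tok, 11:tok, 13:tok edges: (2,5,in); (2,8,in); (4,5,in); (8,0,out); (8,4,out); (10,0,on); (11,0,on); (13,0,on)
final:
nodes: 0:P, 2:P, 4:P, 5:t1, 8:t2, 10:tok, 11:tok, 13:tok
edges: (2,5,in); (2,8,in); (4,5,in); (8,0,out); (8,4,out); (10,0,on); (11,0,on); (13,0,on)


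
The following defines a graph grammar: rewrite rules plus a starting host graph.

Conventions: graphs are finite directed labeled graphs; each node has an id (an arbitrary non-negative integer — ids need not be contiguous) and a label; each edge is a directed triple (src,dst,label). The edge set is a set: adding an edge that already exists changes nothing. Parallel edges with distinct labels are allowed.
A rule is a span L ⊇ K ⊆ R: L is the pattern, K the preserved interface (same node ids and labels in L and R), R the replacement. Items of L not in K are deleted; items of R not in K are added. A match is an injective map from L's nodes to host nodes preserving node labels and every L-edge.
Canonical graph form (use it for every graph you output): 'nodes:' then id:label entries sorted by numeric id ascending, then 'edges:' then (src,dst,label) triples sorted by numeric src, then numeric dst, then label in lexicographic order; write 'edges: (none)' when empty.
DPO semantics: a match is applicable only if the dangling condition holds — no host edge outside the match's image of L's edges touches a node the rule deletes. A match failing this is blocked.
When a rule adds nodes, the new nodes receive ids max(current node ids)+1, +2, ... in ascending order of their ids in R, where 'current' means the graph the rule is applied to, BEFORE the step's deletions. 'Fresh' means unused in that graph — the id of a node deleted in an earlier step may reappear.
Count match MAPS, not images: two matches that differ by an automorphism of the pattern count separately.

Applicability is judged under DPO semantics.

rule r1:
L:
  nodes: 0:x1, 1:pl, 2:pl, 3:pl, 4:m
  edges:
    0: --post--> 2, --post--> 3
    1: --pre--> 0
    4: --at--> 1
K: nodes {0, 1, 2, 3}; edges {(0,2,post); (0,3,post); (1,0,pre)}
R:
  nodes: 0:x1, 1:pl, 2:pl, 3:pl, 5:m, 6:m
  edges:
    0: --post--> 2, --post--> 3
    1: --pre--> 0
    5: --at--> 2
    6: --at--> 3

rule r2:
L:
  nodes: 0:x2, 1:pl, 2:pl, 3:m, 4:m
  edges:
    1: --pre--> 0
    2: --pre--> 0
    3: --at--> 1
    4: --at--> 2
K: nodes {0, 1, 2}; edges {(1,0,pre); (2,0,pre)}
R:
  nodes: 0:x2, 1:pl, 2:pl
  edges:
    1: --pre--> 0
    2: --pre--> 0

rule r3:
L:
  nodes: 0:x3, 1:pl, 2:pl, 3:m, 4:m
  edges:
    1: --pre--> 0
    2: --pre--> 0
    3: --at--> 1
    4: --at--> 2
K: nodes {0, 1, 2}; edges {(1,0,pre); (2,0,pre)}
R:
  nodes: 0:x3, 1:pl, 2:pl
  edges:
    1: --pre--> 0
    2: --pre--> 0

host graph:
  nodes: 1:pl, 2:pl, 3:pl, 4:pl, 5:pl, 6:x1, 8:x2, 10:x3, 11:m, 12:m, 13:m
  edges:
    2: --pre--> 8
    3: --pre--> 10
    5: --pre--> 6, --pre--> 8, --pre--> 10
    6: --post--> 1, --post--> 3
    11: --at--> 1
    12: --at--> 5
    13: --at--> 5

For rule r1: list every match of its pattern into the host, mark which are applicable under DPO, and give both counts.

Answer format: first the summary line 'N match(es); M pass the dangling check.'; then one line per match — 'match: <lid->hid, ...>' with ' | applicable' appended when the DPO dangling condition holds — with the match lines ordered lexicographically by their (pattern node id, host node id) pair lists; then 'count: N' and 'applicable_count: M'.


4 match(es); 4 pass the dangling check.
match: 0->6, 1->5, 2->1, 3->3, 4->12 | applicable
match: 0->6, 1->5, 2->1, 3->3, 4->13 | applicable
match: 0->6, 1->5, 2->3, 3->1, 4->12 | applicable
match: 0->6, 1->5, 2->3, 3->1, 4->13 | applicable
count: 4
applicable_count: 4
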